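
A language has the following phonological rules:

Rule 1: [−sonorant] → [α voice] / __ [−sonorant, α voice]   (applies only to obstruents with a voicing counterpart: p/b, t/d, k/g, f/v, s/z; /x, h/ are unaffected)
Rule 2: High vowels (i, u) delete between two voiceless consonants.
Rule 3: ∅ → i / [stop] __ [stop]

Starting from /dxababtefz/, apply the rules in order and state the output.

Rule 1 (regressive voicing assimilation): /d/ precedes the voiceless obstruent /x/, so it devoices to [t] by assimilation. /b/ precedes the voiceless obstruent /t/, so it devoices to [p] by assimilation. /f/ precedes the voiced obstruent /z/, so it voices to [v] by assimilation. /dxababtefz/ → txabaptevz.
Rule 2 (high vowel syncope): no segment meets the environment; /txabaptevz/ is unchanged.
Rule 3 (stop-cluster i-epenthesis): /p/ and /t/ form a stop–stop cluster, so [i] is inserted between them. /txabaptevz/ → txabapitevz.

txabapitevz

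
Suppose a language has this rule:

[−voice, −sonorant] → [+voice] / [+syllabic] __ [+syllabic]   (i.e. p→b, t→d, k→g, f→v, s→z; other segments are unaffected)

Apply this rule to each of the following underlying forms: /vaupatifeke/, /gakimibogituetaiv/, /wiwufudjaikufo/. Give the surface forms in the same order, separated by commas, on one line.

/vaupatifeke/: /p/ is a voiceless obstruent between vowels /u/ and /a/, so it voices to [b]. /t/ is a voiceless obstruent between vowels /a/ and /i/, so it voices to [d]. /f/ is a voiceless obstruent between vowels /i/ and /e/, so it voices to [v]. /k/ is a voiceless obstruent between vowels /e/ and /e/, so it voices to [g]. → [vaubadivege].
/gakimibogituetaiv/: /k/ is a voiceless obstruent between vowels /a/ and /i/, so it voices to [g]. /t/ is a voiceless obstruent between vowels /i/ and /u/, so it voices to [d]. /t/ is a voiceless obstruent between vowels /e/ and /a/, so it voices to [d]. → [gagimibogiduedaiv].
/wiwufudjaikufo/: /f/ is a voiceless obstruent between vowels /u/ and /u/, so it voices to [v]. /k/ is a voiceless obstruent between vowels /i/ and /u/, so it voices to [g]. /f/ is a voiceless obstruent between vowels /u/ and /o/, so it voices to [v]. → [wiwuvudjaiguvo].

vaubadivege, gagimibogiduedaiv, wiwuvudjaiguvo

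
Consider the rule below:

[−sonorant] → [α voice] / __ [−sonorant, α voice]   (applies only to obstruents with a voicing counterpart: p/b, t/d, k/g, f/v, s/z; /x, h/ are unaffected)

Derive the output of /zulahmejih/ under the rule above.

zulahmejih

No segment of /zulahmejih/ meets the structural description of the rule, so the form surfaces unchanged.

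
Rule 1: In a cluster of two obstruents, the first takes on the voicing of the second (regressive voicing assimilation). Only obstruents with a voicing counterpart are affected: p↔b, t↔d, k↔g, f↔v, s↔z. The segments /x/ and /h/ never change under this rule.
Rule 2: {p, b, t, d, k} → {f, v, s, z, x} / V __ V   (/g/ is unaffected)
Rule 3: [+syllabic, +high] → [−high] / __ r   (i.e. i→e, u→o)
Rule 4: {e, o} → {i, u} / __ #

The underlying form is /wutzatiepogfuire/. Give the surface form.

wudzasiefokfueri

Rule 1 (regressive voicing assimilation): /t/ precedes the voiced obstruent /z/, so it voices to [d] by assimilation. /g/ precedes the voiceless obstruent /f/, so it devoices to [k] by assimilation. /wutzatiepogfuire/ → wudzatiepokfuire.
Rule 2 (intervocalic spirantization): /t/ is a stop between vowels /a/ and /i/, so it spirantizes to the fricative [s]. /p/ is a stop between vowels /e/ and /o/, so it spirantizes to the fricative [f]. /wudzatiepokfuire/ → wudzasiefokfuire.
Rule 3 (pre-rhotic lowering): /i/ is a high vowel immediately before /r/, so it lowers to [e]. /wudzasiefokfuire/ → wudzasiefokfuere.
Rule 4 (final vowel raising): /e/ is a mid vowel in word-final position, so it raises to [i]. /wudzasiefokfuere/ → wudzasiefokfueri.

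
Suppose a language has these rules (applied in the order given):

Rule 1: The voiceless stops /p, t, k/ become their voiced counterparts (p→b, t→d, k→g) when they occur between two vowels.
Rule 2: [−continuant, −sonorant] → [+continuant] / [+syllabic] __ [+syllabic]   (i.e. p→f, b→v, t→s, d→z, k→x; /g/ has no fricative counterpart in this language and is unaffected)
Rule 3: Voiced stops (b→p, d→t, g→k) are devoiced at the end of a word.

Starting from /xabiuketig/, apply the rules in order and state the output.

xaviugezik

Rule 1 (intervocalic voicing): /k/ is a voiceless stop between vowels /u/ and /e/, so it voices to [g]. /t/ is a voiceless stop between vowels /e/ and /i/, so it voices to [d]. /xabiuketig/ → xabiugedig.
Rule 2 (intervocalic spirantization): /b/ is a stop between vowels /a/ and /i/, so it spirantizes to the fricative [v]. /d/ is a stop between vowels /e/ and /i/, so it spirantizes to the fricative [z]. /xabiugedig/ → xaviugezig.
Rule 3 (final devoicing): /g/ is a voiced stop in word-final position, so it devoices to [k]. /xaviugezig/ → xaviugezik.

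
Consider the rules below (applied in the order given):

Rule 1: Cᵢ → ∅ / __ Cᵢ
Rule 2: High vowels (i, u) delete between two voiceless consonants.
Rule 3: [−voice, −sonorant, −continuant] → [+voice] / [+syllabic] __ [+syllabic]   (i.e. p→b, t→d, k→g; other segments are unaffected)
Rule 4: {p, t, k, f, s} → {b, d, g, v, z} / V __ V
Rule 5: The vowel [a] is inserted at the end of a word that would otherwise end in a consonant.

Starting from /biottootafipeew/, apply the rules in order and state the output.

Rule 1 (degemination): /tt/ is a geminate; the first /t/ deletes. /biottootafipeew/ → biotootafipeew.
Rule 2 (high vowel syncope): /i/ is a high vowel flanked by voiceless consonants /f/ and /p/, so it deletes. /biotootafipeew/ → biotootafpeew.
Rule 3 (intervocalic voicing): /t/ is a voiceless stop between vowels /o/ and /o/, so it voices to [d]. /t/ is a voiceless stop between vowels /o/ and /a/, so it voices to [d]. /biotootafpeew/ → biodoodafpeew.
Rule 4 (intervocalic voicing): no segment meets the environment; /biodoodafpeew/ is unchanged.
Rule 5 (final a-epenthesis): the form ends in the consonant /w/, so [a] is inserted word-finally. /biodoodafpeew/ → biodoodafpeewa.

biodoodafpeewa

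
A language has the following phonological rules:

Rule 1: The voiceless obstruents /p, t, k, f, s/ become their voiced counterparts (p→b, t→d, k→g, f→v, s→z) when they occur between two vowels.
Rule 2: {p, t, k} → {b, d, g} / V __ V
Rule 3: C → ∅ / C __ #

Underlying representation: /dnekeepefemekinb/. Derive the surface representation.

dnegeebevemegin

Rule 1 (intervocalic voicing): /k/ is a voiceless obstruent between vowels /e/ and /e/, so it voices to [g]. /p/ is a voiceless obstruent between vowels /e/ and /e/, so it voices to [b]. /f/ is a voiceless obstruent between vowels /e/ and /e/, so it voices to [v]. /k/ is a voiceless obstruent between vowels /e/ and /i/, so it voices to [g]. /dnekeepefemekinb/ → dnegeebevemeginb.
Rule 2 (intervocalic voicing): no segment meets the environment; /dnegeebevemeginb/ is unchanged.
Rule 3 (final cluster simplification): /b/ is the second consonant of a word-final cluster /nb/, so it deletes. /dnegeebevemeginb/ → dnegeebevemegin.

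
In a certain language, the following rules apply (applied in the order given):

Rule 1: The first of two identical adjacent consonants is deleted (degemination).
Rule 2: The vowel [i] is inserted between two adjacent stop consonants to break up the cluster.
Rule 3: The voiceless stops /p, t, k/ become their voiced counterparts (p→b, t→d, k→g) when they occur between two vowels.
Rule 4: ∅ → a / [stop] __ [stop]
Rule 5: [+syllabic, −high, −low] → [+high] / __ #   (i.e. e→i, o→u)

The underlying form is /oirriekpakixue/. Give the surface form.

Rule 1 (degemination): /rr/ is a geminate; the first /r/ deletes. /oirriekpakixue/ → oiriekpakixue.
Rule 2 (stop-cluster i-epenthesis): /k/ and /p/ form a stop–stop cluster, so [i] is inserted between them. /oiriekpakixue/ → oiriekipakixue.
Rule 3 (intervocalic voicing): /k/ is a voiceless stop between vowels /e/ and /i/, so it voices to [g]. /p/ is a voiceless stop between vowels /i/ and /a/, so it voices to [b]. /k/ is a voiceless stop between vowels /a/ and /i/, so it voices to [g]. /oiriekipakixue/ → oiriegibagixue.
Rule 4 (stop-cluster a-epenthesis): no segment meets the environment; /oiriegibagixue/ is unchanged.
Rule 5 (final vowel raising): /e/ is a mid vowel in word-final position, so it raises to [i]. /oiriegibagixue/ → oiriegibagixui.

oiriegibagixui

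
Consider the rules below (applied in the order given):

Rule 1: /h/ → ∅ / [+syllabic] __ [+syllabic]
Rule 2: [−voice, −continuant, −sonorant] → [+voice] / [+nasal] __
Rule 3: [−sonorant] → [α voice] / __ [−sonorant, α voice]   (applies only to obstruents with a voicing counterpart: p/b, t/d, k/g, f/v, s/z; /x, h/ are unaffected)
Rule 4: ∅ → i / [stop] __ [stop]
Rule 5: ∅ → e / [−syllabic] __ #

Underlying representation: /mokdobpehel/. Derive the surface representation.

mogidopipeele

Rule 1 (intervocalic h-deletion): /h/ occurs between vowels /e/ and /e/, so it deletes. /mokdobpehel/ → mokdobpeel.
Rule 2 (post-nasal voicing): no segment meets the environment; /mokdobpeel/ is unchanged.
Rule 3 (regressive voicing assimilation): /k/ precedes the voiced obstruent /d/, so it voices to [g] by assimilation. /b/ precedes the voiceless obstruent /p/, so it devoices to [p] by assimilation. /mokdobpeel/ → mogdoppeel.
Rule 4 (stop-cluster i-epenthesis): /g/ and /d/ form a stop–stop cluster, so [i] is inserted between them. /p/ and /p/ form a stop–stop cluster, so [i] is inserted between them. /mogdoppeel/ → mogidopipeel.
Rule 5 (final e-epenthesis): the form ends in the consonant /l/, so [e] is inserted word-finally. /mogidopipeel/ → mogidopipeele.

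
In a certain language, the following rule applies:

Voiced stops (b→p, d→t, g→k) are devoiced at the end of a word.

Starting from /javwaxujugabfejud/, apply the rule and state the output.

/d/ is a voiced stop in word-final position, so it devoices to [t].
The other instances of /g/, /b/ do not occur in the required environment and remain unchanged.
Surface form: [javwaxujugabfejut].

javwaxujugabfejut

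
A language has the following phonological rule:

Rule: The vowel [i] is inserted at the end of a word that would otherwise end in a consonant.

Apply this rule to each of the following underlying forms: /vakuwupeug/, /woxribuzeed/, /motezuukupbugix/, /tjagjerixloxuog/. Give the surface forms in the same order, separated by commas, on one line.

/vakuwupeug/: the form ends in the consonant /g/, so [i] is inserted word-finally. → [vakuwupeugi].
/woxribuzeed/: the form ends in the consonant /d/, so [i] is inserted word-finally. → [woxribuzeedi].
/motezuukupbugix/: the form ends in the consonant /x/, so [i] is inserted word-finally. → [motezuukupbugixi].
/tjagjerixloxuog/: the form ends in the consonant /g/, so [i] is inserted word-finally. → [tjagjerixloxuogi].

vakuwupeugi, woxribuzeedi, motezuukupbugixi, tjagjerixloxuogi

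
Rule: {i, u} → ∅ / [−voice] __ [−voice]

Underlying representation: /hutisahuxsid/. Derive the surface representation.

/u/ is a high vowel flanked by voiceless consonants /h/ and /t/, so it deletes.
/i/ is a high vowel flanked by voiceless consonants /t/ and /s/, so it deletes.
/u/ is a high vowel flanked by voiceless consonants /h/ and /x/, so it deletes.
The other instance of /i/ does not occur in the required environment and remains unchanged.
Surface form: [htsahxsid].

htsahxsid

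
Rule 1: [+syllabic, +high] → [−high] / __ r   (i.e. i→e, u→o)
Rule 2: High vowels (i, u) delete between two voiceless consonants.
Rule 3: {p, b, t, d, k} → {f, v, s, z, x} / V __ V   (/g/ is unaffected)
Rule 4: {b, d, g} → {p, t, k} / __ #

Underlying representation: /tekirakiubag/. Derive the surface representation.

Rule 1 (pre-rhotic lowering): /i/ is a high vowel immediately before /r/, so it lowers to [e]. /tekirakiubag/ → tekerakiubag.
Rule 2 (high vowel syncope): no segment meets the environment; /tekerakiubag/ is unchanged.
Rule 3 (intervocalic spirantization): /k/ is a stop between vowels /e/ and /e/, so it spirantizes to the fricative [x]. /k/ is a stop between vowels /a/ and /i/, so it spirantizes to the fricative [x]. /b/ is a stop between vowels /u/ and /a/, so it spirantizes to the fricative [v]. /tekerakiubag/ → texeraxiuvag.
Rule 4 (final devoicing): /g/ is a voiced stop in word-final position, so it devoices to [k]. /texeraxiuvag/ → texeraxiuvak.

texeraxiuvak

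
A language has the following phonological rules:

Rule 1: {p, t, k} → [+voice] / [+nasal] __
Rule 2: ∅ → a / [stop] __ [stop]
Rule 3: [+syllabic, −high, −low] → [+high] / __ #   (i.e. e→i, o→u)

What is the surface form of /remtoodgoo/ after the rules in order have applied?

remdoodagou

Rule 1 (post-nasal voicing): /t/ is a voiceless stop immediately after the nasal /m/, so it voices to [d]. /remtoodgoo/ → remdoodgoo.
Rule 2 (stop-cluster a-epenthesis): /d/ and /g/ form a stop–stop cluster, so [a] is inserted between them. /remdoodgoo/ → remdoodagoo.
Rule 3 (final vowel raising): /o/ is a mid vowel in word-final position, so it raises to [u]. /remdoodagoo/ → remdoodagou.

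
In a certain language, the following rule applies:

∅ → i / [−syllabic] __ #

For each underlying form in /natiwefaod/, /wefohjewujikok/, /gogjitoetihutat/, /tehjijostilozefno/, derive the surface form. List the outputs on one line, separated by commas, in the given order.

natiwefaodi, wefohjewujikoki, gogjitoetihutati, tehjijostilozefno

/natiwefaod/: the form ends in the consonant /d/, so [i] is inserted word-finally. → [natiwefaodi].
/wefohjewujikok/: the form ends in the consonant /k/, so [i] is inserted word-finally. → [wefohjewujikoki].
/gogjitoetihutat/: the form ends in the consonant /t/, so [i] is inserted word-finally. → [gogjitoetihutati].
/tehjijostilozefno/: the rule's environment is not met; surfaces unchanged as [tehjijostilozefno].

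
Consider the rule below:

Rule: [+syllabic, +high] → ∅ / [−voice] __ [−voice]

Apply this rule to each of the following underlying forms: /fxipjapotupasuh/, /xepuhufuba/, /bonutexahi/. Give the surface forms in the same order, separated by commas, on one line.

fxpjapotpash, xephfuba, bonutexahi

/fxipjapotupasuh/: /i/ is a high vowel flanked by voiceless consonants /x/ and /p/, so it deletes. /u/ is a high vowel flanked by voiceless consonants /t/ and /p/, so it deletes. /u/ is a high vowel flanked by voiceless consonants /s/ and /h/, so it deletes. → [fxpjapotpash].
/xepuhufuba/: /u/ is a high vowel flanked by voiceless consonants /p/ and /h/, so it deletes. /u/ is a high vowel flanked by voiceless consonants /h/ and /f/, so it deletes. → [xephfuba].
/bonutexahi/: the rule's environment is not met; surfaces unchanged as [bonutexahi].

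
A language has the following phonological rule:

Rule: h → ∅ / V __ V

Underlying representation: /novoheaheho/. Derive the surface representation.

/h/ occurs between vowels /o/ and /e/, so it deletes.
/h/ occurs between vowels /a/ and /e/, so it deletes.
/h/ occurs between vowels /e/ and /o/, so it deletes.
Surface form: [novoeaeo].

novoeaeo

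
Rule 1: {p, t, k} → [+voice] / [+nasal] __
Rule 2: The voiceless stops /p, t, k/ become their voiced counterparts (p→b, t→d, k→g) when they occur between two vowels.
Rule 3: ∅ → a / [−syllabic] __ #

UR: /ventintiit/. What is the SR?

vendindiita

Rule 1 (post-nasal voicing): /t/ is a voiceless stop immediately after the nasal /n/, so it voices to [d]. /t/ is a voiceless stop immediately after the nasal /n/, so it voices to [d]. /ventintiit/ → vendindiit.
Rule 2 (intervocalic voicing): no segment meets the environment; /vendindiit/ is unchanged.
Rule 3 (final a-epenthesis): the form ends in the consonant /t/, so [a] is inserted word-finally. /vendindiit/ → vendindiita.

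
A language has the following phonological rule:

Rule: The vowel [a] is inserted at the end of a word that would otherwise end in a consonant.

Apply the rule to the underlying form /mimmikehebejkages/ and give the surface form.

mimmikehebejkagesa

the form ends in the consonant /s/, so [a] is inserted word-finally.
Surface form: [mimmikehebejkagesa].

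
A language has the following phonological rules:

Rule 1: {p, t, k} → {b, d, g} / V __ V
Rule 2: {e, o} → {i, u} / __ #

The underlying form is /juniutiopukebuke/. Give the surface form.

Rule 1 (intervocalic voicing): /t/ is a voiceless stop between vowels /u/ and /i/, so it voices to [d]. /p/ is a voiceless stop between vowels /o/ and /u/, so it voices to [b]. /k/ is a voiceless stop between vowels /u/ and /e/, so it voices to [g]. /k/ is a voiceless stop between vowels /u/ and /e/, so it voices to [g]. /juniutiopukebuke/ → juniudiobugebuge.
Rule 2 (final vowel raising): /e/ is a mid vowel in word-final position, so it raises to [i]. /juniudiobugebuge/ → juniudiobugebugi.

juniudiobugebugi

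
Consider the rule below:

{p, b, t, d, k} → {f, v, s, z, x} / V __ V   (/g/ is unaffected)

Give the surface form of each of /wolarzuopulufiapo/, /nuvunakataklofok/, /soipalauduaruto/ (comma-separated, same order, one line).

/wolarzuopulufiapo/: /p/ is a stop between vowels /o/ and /u/, so it spirantizes to the fricative [f]. /p/ is a stop between vowels /a/ and /o/, so it spirantizes to the fricative [f]. → [wolarzuofulufiafo].
/nuvunakataklofok/: /k/ is a stop between vowels /a/ and /a/, so it spirantizes to the fricative [x]. /t/ is a stop between vowels /a/ and /a/, so it spirantizes to the fricative [s]. → [nuvunaxasaklofok].
/soipalauduaruto/: /p/ is a stop between vowels /i/ and /a/, so it spirantizes to the fricative [f]. /d/ is a stop between vowels /u/ and /u/, so it spirantizes to the fricative [z]. /t/ is a stop between vowels /u/ and /o/, so it spirantizes to the fricative [s]. → [soifalauzuaruso].

wolarzuofulufiafo, nuvunaxasaklofok, soifalauzuaruso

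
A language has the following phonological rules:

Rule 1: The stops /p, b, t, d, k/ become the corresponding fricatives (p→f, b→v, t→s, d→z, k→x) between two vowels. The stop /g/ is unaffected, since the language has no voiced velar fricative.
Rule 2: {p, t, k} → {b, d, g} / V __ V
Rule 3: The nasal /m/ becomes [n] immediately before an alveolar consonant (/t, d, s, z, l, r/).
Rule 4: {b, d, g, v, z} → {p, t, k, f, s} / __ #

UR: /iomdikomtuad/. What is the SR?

Rule 1 (intervocalic spirantization): /k/ is a stop between vowels /i/ and /o/, so it spirantizes to the fricative [x]. /iomdikomtuad/ → iomdixomtuad.
Rule 2 (intervocalic voicing): no segment meets the environment; /iomdixomtuad/ is unchanged.
Rule 3 (nasal place assimilation): /m/ precedes the alveolar consonant /d/, so it assimilates in place to [n]. /m/ precedes the alveolar consonant /t/, so it assimilates in place to [n]. /iomdixomtuad/ → iondixontuad.
Rule 4 (final devoicing): /d/ is a voiced obstruent in word-final position, so it devoices to [t]. /iondixontuad/ → iondixontuat.

iondixontuat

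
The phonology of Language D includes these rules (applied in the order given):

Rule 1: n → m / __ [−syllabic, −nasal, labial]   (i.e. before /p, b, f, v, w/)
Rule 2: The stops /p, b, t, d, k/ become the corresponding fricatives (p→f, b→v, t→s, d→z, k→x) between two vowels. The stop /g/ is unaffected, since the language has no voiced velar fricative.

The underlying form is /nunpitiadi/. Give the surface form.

Rule 1 (nasal place assimilation): /n/ precedes the labial consonant /p/, so it assimilates in place to [m]. /nunpitiadi/ → numpitiadi.
Rule 2 (intervocalic spirantization): /t/ is a stop between vowels /i/ and /i/, so it spirantizes to the fricative [s]. /d/ is a stop between vowels /a/ and /i/, so it spirantizes to the fricative [z]. /numpitiadi/ → numpisiazi.

numpisiazi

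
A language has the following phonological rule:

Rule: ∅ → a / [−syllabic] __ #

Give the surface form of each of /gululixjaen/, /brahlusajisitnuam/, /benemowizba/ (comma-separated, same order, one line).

/gululixjaen/: the form ends in the consonant /n/, so [a] is inserted word-finally. → [gululixjaena].
/brahlusajisitnuam/: the form ends in the consonant /m/, so [a] is inserted word-finally. → [brahlusajisitnuama].
/benemowizba/: the rule's environment is not met; surfaces unchanged as [benemowizba].

gululixjaena, brahlusajisitnuama, benemowizba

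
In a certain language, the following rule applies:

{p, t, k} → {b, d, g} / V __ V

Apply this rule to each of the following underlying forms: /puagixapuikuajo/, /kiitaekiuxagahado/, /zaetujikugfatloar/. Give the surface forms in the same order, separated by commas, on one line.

/puagixapuikuajo/: /p/ is a voiceless stop between vowels /a/ and /u/, so it voices to [b]. /k/ is a voiceless stop between vowels /i/ and /u/, so it voices to [g]. → [puagixabuiguajo].
/kiitaekiuxagahado/: /t/ is a voiceless stop between vowels /i/ and /a/, so it voices to [d]. /k/ is a voiceless stop between vowels /e/ and /i/, so it voices to [g]. → [kiidaegiuxagahado].
/zaetujikugfatloar/: /t/ is a voiceless stop between vowels /e/ and /u/, so it voices to [d]. /k/ is a voiceless stop between vowels /i/ and /u/, so it voices to [g]. → [zaedujigugfatloar].

puagixabuiguajo, kiidaegiuxagahado, zaedujigugfatloar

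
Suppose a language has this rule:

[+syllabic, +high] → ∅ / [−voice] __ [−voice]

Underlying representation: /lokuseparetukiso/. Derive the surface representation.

/u/ is a high vowel flanked by voiceless consonants /k/ and /s/, so it deletes.
/u/ is a high vowel flanked by voiceless consonants /t/ and /k/, so it deletes.
/i/ is a high vowel flanked by voiceless consonants /k/ and /s/, so it deletes.
Surface form: [lokseparetkso].

lokseparetkso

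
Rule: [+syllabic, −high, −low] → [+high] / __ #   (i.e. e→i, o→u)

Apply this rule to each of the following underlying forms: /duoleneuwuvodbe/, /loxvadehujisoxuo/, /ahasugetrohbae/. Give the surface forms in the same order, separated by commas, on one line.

duoleneuwuvodbi, loxvadehujisoxuu, ahasugetrohbai

/duoleneuwuvodbe/: /e/ is a mid vowel in word-final position, so it raises to [i]. → [duoleneuwuvodbi].
/loxvadehujisoxuo/: /o/ is a mid vowel in word-final position, so it raises to [u]. → [loxvadehujisoxuu].
/ahasugetrohbae/: /e/ is a mid vowel in word-final position, so it raises to [i]. → [ahasugetrohbai].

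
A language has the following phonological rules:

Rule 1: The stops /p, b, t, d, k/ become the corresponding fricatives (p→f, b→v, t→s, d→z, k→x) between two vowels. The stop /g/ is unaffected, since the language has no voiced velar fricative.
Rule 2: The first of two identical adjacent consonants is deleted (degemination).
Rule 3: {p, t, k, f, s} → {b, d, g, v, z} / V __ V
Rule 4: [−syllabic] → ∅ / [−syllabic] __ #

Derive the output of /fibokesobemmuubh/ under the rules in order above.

Rule 1 (intervocalic spirantization): /b/ is a stop between vowels /i/ and /o/, so it spirantizes to the fricative [v]. /k/ is a stop between vowels /o/ and /e/, so it spirantizes to the fricative [x]. /b/ is a stop between vowels /o/ and /e/, so it spirantizes to the fricative [v]. /fibokesobemmuubh/ → fivoxesovemmuubh.
Rule 2 (degemination): /mm/ is a geminate; the first /m/ deletes. /fivoxesovemmuubh/ → fivoxesovemuubh.
Rule 3 (intervocalic voicing): /s/ is a voiceless obstruent between vowels /e/ and /o/, so it voices to [z]. /fivoxesovemuubh/ → fivoxezovemuubh.
Rule 4 (final cluster simplification): /h/ is the second consonant of a word-final cluster /bh/, so it deletes. /fivoxezovemuubh/ → fivoxezovemuub.

fivoxezovemuub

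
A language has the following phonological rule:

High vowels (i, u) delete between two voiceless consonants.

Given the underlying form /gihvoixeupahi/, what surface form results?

gihvoixeupahi

No segment of /gihvoixeupahi/ meets the structural description of the rule, so the form surfaces unchanged.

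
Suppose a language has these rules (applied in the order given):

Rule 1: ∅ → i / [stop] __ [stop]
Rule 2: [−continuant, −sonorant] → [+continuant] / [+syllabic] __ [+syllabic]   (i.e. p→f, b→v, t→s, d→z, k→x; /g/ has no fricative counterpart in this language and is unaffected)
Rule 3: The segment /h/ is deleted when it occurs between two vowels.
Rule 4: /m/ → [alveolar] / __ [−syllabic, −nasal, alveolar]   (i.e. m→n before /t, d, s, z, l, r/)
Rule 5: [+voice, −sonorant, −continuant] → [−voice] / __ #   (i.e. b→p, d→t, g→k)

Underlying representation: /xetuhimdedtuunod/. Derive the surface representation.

xesuindezisuunot

Rule 1 (stop-cluster i-epenthesis): /d/ and /t/ form a stop–stop cluster, so [i] is inserted between them. /xetuhimdedtuunod/ → xetuhimdedituunod.
Rule 2 (intervocalic spirantization): /t/ is a stop between vowels /e/ and /u/, so it spirantizes to the fricative [s]. /d/ is a stop between vowels /e/ and /i/, so it spirantizes to the fricative [z]. /t/ is a stop between vowels /i/ and /u/, so it spirantizes to the fricative [s]. /xetuhimdedituunod/ → xesuhimdezisuunod.
Rule 3 (intervocalic h-deletion): /h/ occurs between vowels /u/ and /i/, so it deletes. /xesuhimdezisuunod/ → xesuimdezisuunod.
Rule 4 (nasal place assimilation): /m/ precedes the alveolar consonant /d/, so it assimilates in place to [n]. /xesuimdezisuunod/ → xesuindezisuunod.
Rule 5 (final devoicing): /d/ is a voiced stop in word-final position, so it devoices to [t]. /xesuindezisuunod/ → xesuindezisuunot.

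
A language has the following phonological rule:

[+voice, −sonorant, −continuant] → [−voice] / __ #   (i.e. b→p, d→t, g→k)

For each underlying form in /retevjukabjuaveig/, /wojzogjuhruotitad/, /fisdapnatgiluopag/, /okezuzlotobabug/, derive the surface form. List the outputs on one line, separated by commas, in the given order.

retevjukabjuaveik, wojzogjuhruotitat, fisdapnatgiluopak, okezuzlotobabuk

/retevjukabjuaveig/: /g/ is a voiced stop in word-final position, so it devoices to [k]. → [retevjukabjuaveik].
/wojzogjuhruotitad/: /d/ is a voiced stop in word-final position, so it devoices to [t]. → [wojzogjuhruotitat].
/fisdapnatgiluopag/: /g/ is a voiced stop in word-final position, so it devoices to [k]. → [fisdapnatgiluopak].
/okezuzlotobabug/: /g/ is a voiced stop in word-final position, so it devoices to [k]. → [okezuzlotobabuk].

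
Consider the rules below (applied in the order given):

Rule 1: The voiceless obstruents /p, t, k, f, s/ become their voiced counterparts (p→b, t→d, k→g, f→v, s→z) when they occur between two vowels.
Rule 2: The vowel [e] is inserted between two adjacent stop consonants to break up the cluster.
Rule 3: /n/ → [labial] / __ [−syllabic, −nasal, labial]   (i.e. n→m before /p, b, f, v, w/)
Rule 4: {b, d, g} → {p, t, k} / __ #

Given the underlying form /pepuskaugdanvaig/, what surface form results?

Rule 1 (intervocalic voicing): /p/ is a voiceless obstruent between vowels /e/ and /u/, so it voices to [b]. /pepuskaugdanvaig/ → pebuskaugdanvaig.
Rule 2 (stop-cluster e-epenthesis): /g/ and /d/ form a stop–stop cluster, so [e] is inserted between them. /pebuskaugdanvaig/ → pebuskaugedanvaig.
Rule 3 (nasal place assimilation): /n/ precedes the labial consonant /v/, so it assimilates in place to [m]. /pebuskaugedanvaig/ → pebuskaugedamvaig.
Rule 4 (final devoicing): /g/ is a voiced stop in word-final position, so it devoices to [k]. /pebuskaugedamvaig/ → pebuskaugedamvaik.

pebuskaugedamvaik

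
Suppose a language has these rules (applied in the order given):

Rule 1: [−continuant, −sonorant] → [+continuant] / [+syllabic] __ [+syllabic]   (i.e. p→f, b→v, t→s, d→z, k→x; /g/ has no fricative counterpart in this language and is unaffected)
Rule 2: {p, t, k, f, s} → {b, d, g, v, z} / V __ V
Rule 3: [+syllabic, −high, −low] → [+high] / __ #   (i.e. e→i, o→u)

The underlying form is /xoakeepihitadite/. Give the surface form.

Rule 1 (intervocalic spirantization): /k/ is a stop between vowels /a/ and /e/, so it spirantizes to the fricative [x]. /p/ is a stop between vowels /e/ and /i/, so it spirantizes to the fricative [f]. /t/ is a stop between vowels /i/ and /a/, so it spirantizes to the fricative [s]. /d/ is a stop between vowels /a/ and /i/, so it spirantizes to the fricative [z]. /t/ is a stop between vowels /i/ and /e/, so it spirantizes to the fricative [s]. /xoakeepihitadite/ → xoaxeefihisazise.
Rule 2 (intervocalic voicing): /f/ is a voiceless obstruent between vowels /e/ and /i/, so it voices to [v]. /s/ is a voiceless obstruent between vowels /i/ and /a/, so it voices to [z]. /s/ is a voiceless obstruent between vowels /i/ and /e/, so it voices to [z]. /xoaxeefihisazise/ → xoaxeevihizazize.
Rule 3 (final vowel raising): /e/ is a mid vowel in word-final position, so it raises to [i]. /xoaxeevihizazize/ → xoaxeevihizazizi.

xoaxeevihizazizi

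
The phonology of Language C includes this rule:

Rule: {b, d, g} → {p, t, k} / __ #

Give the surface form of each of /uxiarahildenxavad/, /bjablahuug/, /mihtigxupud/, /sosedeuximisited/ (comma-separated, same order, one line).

/uxiarahildenxavad/: /d/ is a voiced stop in word-final position, so it devoices to [t]. → [uxiarahildenxavat].
/bjablahuug/: /g/ is a voiced stop in word-final position, so it devoices to [k]. → [bjablahuuk].
/mihtigxupud/: /d/ is a voiced stop in word-final position, so it devoices to [t]. → [mihtigxuput].
/sosedeuximisited/: /d/ is a voiced stop in word-final position, so it devoices to [t]. → [sosedeuximisitet].

uxiarahildenxavat, bjablahuuk, mihtigxuput, sosedeuximisitet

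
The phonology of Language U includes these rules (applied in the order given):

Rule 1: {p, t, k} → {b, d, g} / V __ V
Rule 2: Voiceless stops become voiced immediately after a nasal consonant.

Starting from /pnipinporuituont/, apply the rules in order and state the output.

Rule 1 (intervocalic voicing): /p/ is a voiceless stop between vowels /i/ and /i/, so it voices to [b]. /t/ is a voiceless stop between vowels /i/ and /u/, so it voices to [d]. /pnipinporuituont/ → pnibinporuiduont.
Rule 2 (post-nasal voicing): /p/ is a voiceless stop immediately after the nasal /n/, so it voices to [b]. /t/ is a voiceless stop immediately after the nasal /n/, so it voices to [d]. /pnibinporuiduont/ → pnibinboruiduond.

pnibinboruiduond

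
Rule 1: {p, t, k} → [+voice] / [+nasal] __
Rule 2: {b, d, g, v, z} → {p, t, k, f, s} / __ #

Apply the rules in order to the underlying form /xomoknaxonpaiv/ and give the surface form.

Rule 1 (post-nasal voicing): /p/ is a voiceless stop immediately after the nasal /n/, so it voices to [b]. /xomoknaxonpaiv/ → xomoknaxonbaiv.
Rule 2 (final devoicing): /v/ is a voiced obstruent in word-final position, so it devoices to [f]. /xomoknaxonbaiv/ → xomoknaxonbaif.

xomoknaxonbaif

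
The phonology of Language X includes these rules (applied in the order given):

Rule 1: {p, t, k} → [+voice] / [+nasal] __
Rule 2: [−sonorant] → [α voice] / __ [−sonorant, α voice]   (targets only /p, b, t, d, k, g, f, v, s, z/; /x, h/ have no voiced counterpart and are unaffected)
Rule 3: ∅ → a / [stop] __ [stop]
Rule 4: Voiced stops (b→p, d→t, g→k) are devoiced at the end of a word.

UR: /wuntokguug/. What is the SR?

wundogaguuk

Rule 1 (post-nasal voicing): /t/ is a voiceless stop immediately after the nasal /n/, so it voices to [d]. /wuntokguug/ → wundokguug.
Rule 2 (regressive voicing assimilation): /k/ precedes the voiced obstruent /g/, so it voices to [g] by assimilation. /wundokguug/ → wundogguug.
Rule 3 (stop-cluster a-epenthesis): /g/ and /g/ form a stop–stop cluster, so [a] is inserted between them. /wundogguug/ → wundogaguug.
Rule 4 (final devoicing): /g/ is a voiced stop in word-final position, so it devoices to [k]. /wundogaguug/ → wundogaguuk.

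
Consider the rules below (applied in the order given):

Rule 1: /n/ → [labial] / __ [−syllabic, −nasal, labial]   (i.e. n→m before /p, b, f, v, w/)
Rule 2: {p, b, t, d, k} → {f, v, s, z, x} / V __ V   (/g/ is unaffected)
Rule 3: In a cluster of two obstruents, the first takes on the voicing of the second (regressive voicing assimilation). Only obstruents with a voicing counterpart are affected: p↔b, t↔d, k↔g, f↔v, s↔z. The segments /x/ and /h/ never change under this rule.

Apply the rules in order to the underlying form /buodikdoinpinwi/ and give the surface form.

buozigdoimpimwi

Rule 1 (nasal place assimilation): /n/ precedes the labial consonant /p/, so it assimilates in place to [m]. /n/ precedes the labial consonant /w/, so it assimilates in place to [m]. /buodikdoinpinwi/ → buodikdoimpimwi.
Rule 2 (intervocalic spirantization): /d/ is a stop between vowels /o/ and /i/, so it spirantizes to the fricative [z]. /buodikdoimpimwi/ → buozikdoimpimwi.
Rule 3 (regressive voicing assimilation): /k/ precedes the voiced obstruent /d/, so it voices to [g] by assimilation. /buozikdoimpimwi/ → buozigdoimpimwi.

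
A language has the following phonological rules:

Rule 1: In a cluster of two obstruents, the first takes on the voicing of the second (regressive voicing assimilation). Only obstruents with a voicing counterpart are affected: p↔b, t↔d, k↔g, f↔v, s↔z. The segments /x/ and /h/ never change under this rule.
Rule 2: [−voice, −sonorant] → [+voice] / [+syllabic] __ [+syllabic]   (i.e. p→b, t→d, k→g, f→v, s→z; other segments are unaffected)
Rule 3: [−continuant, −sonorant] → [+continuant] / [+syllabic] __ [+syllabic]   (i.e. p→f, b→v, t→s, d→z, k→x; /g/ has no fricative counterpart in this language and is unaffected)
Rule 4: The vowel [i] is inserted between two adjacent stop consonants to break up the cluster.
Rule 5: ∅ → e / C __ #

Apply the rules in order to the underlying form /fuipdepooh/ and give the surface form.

fuibidevoohe

Rule 1 (regressive voicing assimilation): /p/ precedes the voiced obstruent /d/, so it voices to [b] by assimilation. /fuipdepooh/ → fuibdepooh.
Rule 2 (intervocalic voicing): /p/ is a voiceless obstruent between vowels /e/ and /o/, so it voices to [b]. /fuibdepooh/ → fuibdebooh.
Rule 3 (intervocalic spirantization): /b/ is a stop between vowels /e/ and /o/, so it spirantizes to the fricative [v]. /fuibdebooh/ → fuibdevooh.
Rule 4 (stop-cluster i-epenthesis): /b/ and /d/ form a stop–stop cluster, so [i] is inserted between them. /fuibdevooh/ → fuibidevooh.
Rule 5 (final e-epenthesis): the form ends in the consonant /h/, so [e] is inserted word-finally. /fuibidevooh/ → fuibidevoohe.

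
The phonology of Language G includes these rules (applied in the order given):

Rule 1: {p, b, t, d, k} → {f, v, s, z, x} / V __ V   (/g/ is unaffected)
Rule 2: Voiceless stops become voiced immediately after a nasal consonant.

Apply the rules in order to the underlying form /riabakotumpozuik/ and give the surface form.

riavaxosumbozuik

Rule 1 (intervocalic spirantization): /b/ is a stop between vowels /a/ and /a/, so it spirantizes to the fricative [v]. /k/ is a stop between vowels /a/ and /o/, so it spirantizes to the fricative [x]. /t/ is a stop between vowels /o/ and /u/, so it spirantizes to the fricative [s]. /riabakotumpozuik/ → riavaxosumpozuik.
Rule 2 (post-nasal voicing): /p/ is a voiceless stop immediately after the nasal /m/, so it voices to [b]. /riavaxosumpozuik/ → riavaxosumbozuik.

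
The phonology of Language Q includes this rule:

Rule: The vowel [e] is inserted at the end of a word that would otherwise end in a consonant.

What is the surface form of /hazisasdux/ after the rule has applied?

hazisasduxe

the form ends in the consonant /x/, so [e] is inserted word-finally.
Surface form: [hazisasduxe].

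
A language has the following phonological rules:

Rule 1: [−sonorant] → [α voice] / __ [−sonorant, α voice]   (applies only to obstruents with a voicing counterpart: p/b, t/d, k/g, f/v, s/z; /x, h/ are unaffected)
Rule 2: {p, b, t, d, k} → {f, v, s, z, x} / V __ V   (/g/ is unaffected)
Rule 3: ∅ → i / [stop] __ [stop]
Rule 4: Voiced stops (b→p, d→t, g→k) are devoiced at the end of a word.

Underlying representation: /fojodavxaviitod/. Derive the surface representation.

fojozafxaviisot

Rule 1 (regressive voicing assimilation): /v/ precedes the voiceless obstruent /x/, so it devoices to [f] by assimilation. /fojodavxaviitod/ → fojodafxaviitod.
Rule 2 (intervocalic spirantization): /d/ is a stop between vowels /o/ and /a/, so it spirantizes to the fricative [z]. /t/ is a stop between vowels /i/ and /o/, so it spirantizes to the fricative [s]. /fojodafxaviitod/ → fojozafxaviisod.
Rule 3 (stop-cluster i-epenthesis): no segment meets the environment; /fojozafxaviisod/ is unchanged.
Rule 4 (final devoicing): /d/ is a voiced stop in word-final position, so it devoices to [t]. /fojozafxaviisod/ → fojozafxaviisot.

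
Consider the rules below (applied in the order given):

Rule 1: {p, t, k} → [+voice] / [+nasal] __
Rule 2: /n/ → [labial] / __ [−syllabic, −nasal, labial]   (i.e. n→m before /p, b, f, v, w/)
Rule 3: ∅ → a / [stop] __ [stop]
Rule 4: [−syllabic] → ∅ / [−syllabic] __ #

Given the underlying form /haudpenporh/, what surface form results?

haudapembor

Rule 1 (post-nasal voicing): /p/ is a voiceless stop immediately after the nasal /n/, so it voices to [b]. /haudpenporh/ → haudpenborh.
Rule 2 (nasal place assimilation): /n/ precedes the labial consonant /b/, so it assimilates in place to [m]. /haudpenborh/ → haudpemborh.
Rule 3 (stop-cluster a-epenthesis): /d/ and /p/ form a stop–stop cluster, so [a] is inserted between them. /haudpemborh/ → haudapemborh.
Rule 4 (final cluster simplification): /h/ is the second consonant of a word-final cluster /rh/, so it deletes. /haudapemborh/ → haudapembor.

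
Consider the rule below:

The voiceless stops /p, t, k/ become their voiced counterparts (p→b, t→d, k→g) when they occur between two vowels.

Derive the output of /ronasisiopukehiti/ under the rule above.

/p/ is a voiceless stop between vowels /o/ and /u/, so it voices to [b].
/k/ is a voiceless stop between vowels /u/ and /e/, so it voices to [g].
/t/ is a voiceless stop between vowels /i/ and /i/, so it voices to [d].
Surface form: [ronasisiobugehidi].

ronasisiobugehidi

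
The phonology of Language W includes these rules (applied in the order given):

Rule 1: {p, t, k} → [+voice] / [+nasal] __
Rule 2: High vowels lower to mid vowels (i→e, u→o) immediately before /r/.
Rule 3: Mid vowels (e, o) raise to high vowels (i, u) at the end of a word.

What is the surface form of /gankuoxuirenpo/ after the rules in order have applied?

ganguoxuerenbu

Rule 1 (post-nasal voicing): /k/ is a voiceless stop immediately after the nasal /n/, so it voices to [g]. /p/ is a voiceless stop immediately after the nasal /n/, so it voices to [b]. /gankuoxuirenpo/ → ganguoxuirenbo.
Rule 2 (pre-rhotic lowering): /i/ is a high vowel immediately before /r/, so it lowers to [e]. /ganguoxuirenbo/ → ganguoxuerenbo.
Rule 3 (final vowel raising): /o/ is a mid vowel in word-final position, so it raises to [u]. /ganguoxuerenbo/ → ganguoxuerenbu.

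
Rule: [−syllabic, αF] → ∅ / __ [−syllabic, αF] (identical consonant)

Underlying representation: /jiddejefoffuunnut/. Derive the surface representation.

/dd/ is a geminate; the first /d/ deletes.
/ff/ is a geminate; the first /f/ deletes.
/nn/ is a geminate; the first /n/ deletes.
The other instances of /j/, /d/, /f/, /n/, /t/ do not occur in the required environment and remain unchanged.
Surface form: [jidejefofuunut].

jidejefofuunut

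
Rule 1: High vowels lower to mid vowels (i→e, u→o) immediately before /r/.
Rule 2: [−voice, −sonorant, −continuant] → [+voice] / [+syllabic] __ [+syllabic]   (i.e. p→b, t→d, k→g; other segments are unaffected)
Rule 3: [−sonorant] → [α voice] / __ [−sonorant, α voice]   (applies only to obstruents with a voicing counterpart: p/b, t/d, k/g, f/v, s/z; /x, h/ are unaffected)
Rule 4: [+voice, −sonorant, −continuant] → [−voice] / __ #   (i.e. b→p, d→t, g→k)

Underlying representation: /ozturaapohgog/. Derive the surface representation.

ostoraabohgok

Rule 1 (pre-rhotic lowering): /u/ is a high vowel immediately before /r/, so it lowers to [o]. /ozturaapohgog/ → oztoraapohgog.
Rule 2 (intervocalic voicing): /p/ is a voiceless stop between vowels /a/ and /o/, so it voices to [b]. /oztoraapohgog/ → oztoraabohgog.
Rule 3 (regressive voicing assimilation): /z/ precedes the voiceless obstruent /t/, so it devoices to [s] by assimilation. /oztoraabohgog/ → ostoraabohgog.
Rule 4 (final devoicing): /g/ is a voiced stop in word-final position, so it devoices to [k]. /ostoraabohgog/ → ostoraabohgok.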